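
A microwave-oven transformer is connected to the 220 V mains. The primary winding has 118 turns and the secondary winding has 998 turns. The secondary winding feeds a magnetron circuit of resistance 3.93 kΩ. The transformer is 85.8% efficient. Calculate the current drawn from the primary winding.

V_s = 220 × 998/118 = 1860.7 V.
I_s = V_s/R = 1860.7/3930 = 0.47345 A.
P_out = V_s I_s = 1860.7 × 0.47345 = 880.95 W.
P_in = P_out/η = 880.95/0.858 = 1026.7 W.
I_p = P_in/V_p = 1026.7/220 = 4.67 A.

I_p ≈ 4.67 A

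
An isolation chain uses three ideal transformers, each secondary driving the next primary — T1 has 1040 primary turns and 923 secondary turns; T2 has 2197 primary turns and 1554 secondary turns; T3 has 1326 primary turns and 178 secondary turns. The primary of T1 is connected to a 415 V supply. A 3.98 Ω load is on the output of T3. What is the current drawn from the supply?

I_supply ≈ 0.740 A

After T1: V = 415.00 × 923/1040 = 368.31 V.
After T2: V = 368.31 × 1554/2197 = 260.52 V.
After T3: V = 260.52 × 178/1326 = 34.971 V.
I_load = 34.971/3.98 = 8.7868 A, so P_out = 34.971 × 8.7868 = 307.29 W.
All ideal ⇒ P_in = P_out, so I_supply = 307.29/415 = 0.740 A.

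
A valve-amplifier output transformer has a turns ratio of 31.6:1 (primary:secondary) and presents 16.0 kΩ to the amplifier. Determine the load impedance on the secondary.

Z_s ≈ 16.0 Ω

Z_s = Z_p/(N_p/N_s)² = 16000/31.6² = 16.0 Ω.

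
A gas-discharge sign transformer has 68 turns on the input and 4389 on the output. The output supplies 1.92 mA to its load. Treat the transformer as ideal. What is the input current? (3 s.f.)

For an ideal transformer I_in/I_out = N_out/N_in, so I_in = 0.00192 × 4389/68 = 0.124 A.

I_in ≈ 0.124 A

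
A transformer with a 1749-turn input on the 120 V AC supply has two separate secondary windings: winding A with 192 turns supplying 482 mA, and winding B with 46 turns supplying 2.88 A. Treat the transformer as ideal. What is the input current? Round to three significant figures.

I_in ≈ 0.129 A

V_A = 120 × 192/1749 = 13.173 V; V_B = 120 × 46/1749 = 3.1561 V.
P_out = V_A I_A + V_B I_B = 13.173×0.482 + 3.1561×2.88 = 6.3495 + 9.0895 = 15.439 W.
Ideal ⇒ P_in = P_out, so I_in = P_out/V_in = 15.439/120 = 0.129 A.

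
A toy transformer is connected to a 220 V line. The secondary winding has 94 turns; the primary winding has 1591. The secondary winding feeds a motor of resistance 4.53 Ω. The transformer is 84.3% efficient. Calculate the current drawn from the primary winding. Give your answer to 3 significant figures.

I_p ≈ 0.201 A

V_s = 220 × 94/1591 = 12.998 V.
I_s = V_s/R = 12.998/4.53 = 2.8693 A.
P_out = V_s I_s = 12.998 × 2.8693 = 37.296 W.
P_in = P_out/η = 37.296/0.843 = 44.242 W.
I_p = P_in/V_p = 44.242/220 = 0.201 A.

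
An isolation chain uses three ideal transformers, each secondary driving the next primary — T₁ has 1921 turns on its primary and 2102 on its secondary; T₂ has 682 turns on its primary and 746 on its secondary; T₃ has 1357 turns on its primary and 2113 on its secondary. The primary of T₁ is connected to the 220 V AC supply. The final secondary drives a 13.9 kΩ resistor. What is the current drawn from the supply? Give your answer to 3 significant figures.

I_supply ≈ 0.0550 A

After T₁: V = 220.00 × 2102/1921 = 240.73 V.
After T₂: V = 240.73 × 746/682 = 263.32 V.
After T₃: V = 263.32 × 2113/1357 = 410.02 V.
I_load = 410.02/13900 = 0.029498 A, so P_out = 410.02 × 0.029498 = 12.095 W.
All ideal ⇒ P_in = P_out, so I_supply = 12.095/220 = 0.0550 A.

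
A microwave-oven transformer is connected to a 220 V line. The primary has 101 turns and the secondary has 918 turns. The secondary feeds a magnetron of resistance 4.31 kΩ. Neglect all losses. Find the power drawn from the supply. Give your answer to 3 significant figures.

P ≈ 928 W

V_s = V_p × N_s/N_p = 220 × 918/101 = 1999.6 V.
I_s = V_s/R = 1999.6/4310 = 0.46395 A.
I_p = I_s × N_s/N_p = 0.46395 × 918/101 = 4.2168 A.
P = V_p I_p = 220 × 4.2168 = 928 W.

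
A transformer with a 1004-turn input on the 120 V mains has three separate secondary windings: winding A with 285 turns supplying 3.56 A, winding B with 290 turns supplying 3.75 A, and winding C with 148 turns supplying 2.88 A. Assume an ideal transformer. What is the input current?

V_A = 120 × 285/1004 = 34.064 V; V_B = 120 × 290/1004 = 34.661 V; V_C = 120 × 148/1004 = 17.689 V.
P_out = V_A I_A + V_B I_B + V_C I_C = 34.064×3.56 + 34.661×3.75 + 17.689×2.88 = 121.27 + 129.98 + 50.945 = 302.19 W.
Ideal ⇒ P_in = P_out, so I_in = P_out/V_in = 302.19/120 = 2.52 A.

I_in ≈ 2.52 A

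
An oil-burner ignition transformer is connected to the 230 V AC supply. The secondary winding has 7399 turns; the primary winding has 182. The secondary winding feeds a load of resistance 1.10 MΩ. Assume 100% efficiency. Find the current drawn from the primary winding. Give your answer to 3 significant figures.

V_s = V_p × N_s/N_p = 230 × 7399/182 = 9350.4 V.
I_s = V_s/R = 9350.4/(1.10×10^6) = 0.0085003 A.
For an ideal transformer I_p N_p = I_s N_s, so I_p = 0.0085003 × 7399/182 = 0.346 A.

I_p ≈ 0.346 A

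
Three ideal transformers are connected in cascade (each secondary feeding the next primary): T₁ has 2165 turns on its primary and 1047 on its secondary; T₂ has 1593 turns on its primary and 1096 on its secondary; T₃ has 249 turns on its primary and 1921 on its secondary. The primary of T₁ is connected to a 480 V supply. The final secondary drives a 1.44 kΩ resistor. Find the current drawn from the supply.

I_supply ≈ 2.20 A

Secondary of T₁: V = 480.00 × 1047/2165 = 232.13 V.
Secondary of T₂: V = 232.13 × 1096/1593 = 159.71 V.
Secondary of T₃: V = 159.71 × 1921/249 = 1232.1 V.
I_load = 1232.1/1440 = 0.85564 A, so P_out = 1232.1 × 0.85564 = 1054.2 W.
All ideal ⇒ P_in = P_out, so I_supply = 1054.2/480 = 2.20 A.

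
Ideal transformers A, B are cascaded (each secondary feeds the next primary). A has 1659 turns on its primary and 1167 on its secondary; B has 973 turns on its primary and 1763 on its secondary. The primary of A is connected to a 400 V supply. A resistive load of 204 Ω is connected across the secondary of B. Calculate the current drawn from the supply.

After A: V = 400.00 × 1167/1659 = 281.37 V.
After B: V = 281.37 × 1763/973 = 509.83 V.
I_load = 509.83/204 = 2.4992 A, so P_out = 509.83 × 2.4992 = 1274.1 W.
All ideal ⇒ P_in = P_out, so I_supply = 1274.1/400 = 3.19 A.

I_supply ≈ 3.19 A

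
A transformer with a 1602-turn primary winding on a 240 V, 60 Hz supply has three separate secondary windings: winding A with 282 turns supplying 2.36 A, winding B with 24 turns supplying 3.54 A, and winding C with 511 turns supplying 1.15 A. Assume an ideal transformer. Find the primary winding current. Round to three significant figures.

V_A = 240 × 282/1602 = 42.247 V; V_B = 240 × 24/1602 = 3.5955 V; V_C = 240 × 511/1602 = 76.554 V.
P_out = V_A I_A + V_B I_B + V_C I_C = 42.247×2.36 + 3.5955×3.54 + 76.554×1.15 = 99.703 + 12.728 + 88.037 = 200.47 W.
Ideal ⇒ P_in = P_out, so I_p = P_out/V_p = 200.47/240 = 0.835 A.

I_p ≈ 0.835 A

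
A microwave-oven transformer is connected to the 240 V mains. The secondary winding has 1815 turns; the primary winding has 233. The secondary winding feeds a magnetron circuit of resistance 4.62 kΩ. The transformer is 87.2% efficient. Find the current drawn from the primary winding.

I_p ≈ 3.61 A

V_s = 240 × 1815/233 = 1869.5 V.
I_s = V_s/R = 1869.5/4620 = 0.40466 A.
P_out = V_s I_s = 1869.5 × 0.40466 = 756.52 W.
P_in = P_out/η = 756.52/0.872 = 867.57 W.
I_p = P_in/V_p = 867.57/240 = 3.61 A.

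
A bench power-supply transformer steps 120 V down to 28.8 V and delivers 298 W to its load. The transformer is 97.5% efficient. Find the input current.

P_in = P_out/η = 298/0.975 = 305.64 W.
I_in = P_in/V_in = 305.64/120 = 2.55 A.

I_in ≈ 2.55 A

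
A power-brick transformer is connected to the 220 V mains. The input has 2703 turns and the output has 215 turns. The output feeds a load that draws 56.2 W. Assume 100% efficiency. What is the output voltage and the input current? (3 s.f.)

V_out ≈ 17.5 V, I_in ≈ 0.255 A

V_out = V_in × N_out/N_in = 220 × 215/2703 = 17.499 V.
I_out = P/V_out = 56.2/17.499 = 3.2116 A.
I_in = I_out × N_out/N_in = 3.2116 × 215/2703 = 0.255 A.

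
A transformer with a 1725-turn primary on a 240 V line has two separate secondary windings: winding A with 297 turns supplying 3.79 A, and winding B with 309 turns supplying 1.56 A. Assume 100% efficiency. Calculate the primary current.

V_A = 240 × 297/1725 = 41.322 V; V_B = 240 × 309/1725 = 42.991 V.
P_out = V_A I_A + V_B I_B = 41.322×3.79 + 42.991×1.56 = 156.61 + 67.066 = 223.68 W.
Ideal ⇒ P_in = P_out, so I_p = P_out/V_p = 223.68/240 = 0.932 A.

I_p ≈ 0.932 A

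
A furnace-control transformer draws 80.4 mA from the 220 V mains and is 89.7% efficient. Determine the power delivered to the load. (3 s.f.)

P_out ≈ 15.9 W

P_in = V_p I_p = 220 × 0.0804 = 17.688 W.
P_out = η P_in = 0.897 × 17.688 = 15.9 W.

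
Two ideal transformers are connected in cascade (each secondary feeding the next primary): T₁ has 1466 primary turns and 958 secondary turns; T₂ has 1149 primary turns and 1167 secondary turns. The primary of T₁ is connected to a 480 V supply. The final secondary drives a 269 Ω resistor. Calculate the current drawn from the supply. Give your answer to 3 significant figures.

After T₁: V = 480.00 × 958/1466 = 313.67 V.
After T₂: V = 313.67 × 1167/1149 = 318.58 V.
I_load = 318.58/269 = 1.1843 A, so P_out = 318.58 × 1.1843 = 377.31 W.
All ideal ⇒ P_in = P_out, so I_supply = 377.31/480 = 0.786 A.

I_supply ≈ 0.786 A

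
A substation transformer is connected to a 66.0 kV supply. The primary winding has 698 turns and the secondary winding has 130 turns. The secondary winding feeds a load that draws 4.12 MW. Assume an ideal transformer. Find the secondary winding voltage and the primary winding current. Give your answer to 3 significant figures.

V_s ≈ 12300 V, I_p ≈ 62.4 A

V_s = V_p × N_s/N_p = 66000 × 130/698 = 12292 V.
I_s = P/V_s = 4.12×10^6/12292 = 335.17 A.
I_p = I_s × N_s/N_p = 335.17 × 130/698 = 62.4 A.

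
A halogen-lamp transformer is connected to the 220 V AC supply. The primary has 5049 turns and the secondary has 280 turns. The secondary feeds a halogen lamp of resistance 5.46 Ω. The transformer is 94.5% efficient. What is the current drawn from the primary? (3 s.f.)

I_p ≈ 0.131 A

V_s = 220 × 280/5049 = 12.200 V.
I_s = V_s/R = 12.200/5.46 = 2.2345 A.
P_out = V_s I_s = 12.200 × 2.2345 = 27.262 W.
P_in = P_out/η = 27.262/0.945 = 28.849 W.
I_p = P_in/V_p = 28.849/220 = 0.131 A.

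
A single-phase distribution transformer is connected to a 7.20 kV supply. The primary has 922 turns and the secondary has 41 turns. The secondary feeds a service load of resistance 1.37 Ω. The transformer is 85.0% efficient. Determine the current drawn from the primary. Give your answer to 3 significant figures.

I_p ≈ 12.2 A

V_s = 7200 × 41/922 = 320.17 V.
I_s = V_s/R = 320.17/1.37 = 233.70 A.
P_out = V_s I_s = 320.17 × 233.70 = 74826 W.
P_in = P_out/η = 74826/0.850 = 88030 W.
I_p = P_in/V_p = 88030/7200 = 12.2 A.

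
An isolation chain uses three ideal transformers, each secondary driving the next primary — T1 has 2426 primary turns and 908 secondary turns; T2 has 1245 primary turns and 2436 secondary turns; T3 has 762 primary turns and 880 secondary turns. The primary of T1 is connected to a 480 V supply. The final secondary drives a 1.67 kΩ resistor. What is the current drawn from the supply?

I_supply ≈ 0.206 A

After T1: V = 480.00 × 908/2426 = 179.65 V.
After T2: V = 179.65 × 2436/1245 = 351.52 V.
After T3: V = 351.52 × 880/762 = 405.95 V.
I_load = 405.95/1670 = 0.24308 A, so P_out = 405.95 × 0.24308 = 98.680 W.
All ideal ⇒ P_in = P_out, so I_supply = 98.680/480 = 0.206 A.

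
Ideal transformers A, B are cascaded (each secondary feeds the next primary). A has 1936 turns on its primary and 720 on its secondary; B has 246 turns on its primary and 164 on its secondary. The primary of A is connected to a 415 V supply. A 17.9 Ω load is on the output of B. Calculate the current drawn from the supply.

After A: V = 415.00 × 720/1936 = 154.34 V.
After B: V = 154.34 × 164/246 = 102.89 V.
I_load = 102.89/17.9 = 5.7482 A, so P_out = 102.89 × 5.7482 = 591.45 W.
All ideal ⇒ P_in = P_out, so I_supply = 591.45/415 = 1.43 A.

I_supply ≈ 1.43 A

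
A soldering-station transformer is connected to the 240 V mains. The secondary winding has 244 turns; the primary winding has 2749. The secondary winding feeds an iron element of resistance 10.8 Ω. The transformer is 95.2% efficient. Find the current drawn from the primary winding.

V_s = 240 × 244/2749 = 21.302 V.
I_s = V_s/R = 21.302/10.8 = 1.9724 A.
P_out = V_s I_s = 21.302 × 1.9724 = 42.017 W.
P_in = P_out/η = 42.017/0.952 = 44.136 W.
I_p = P_in/V_p = 44.136/240 = 0.184 A.

I_p ≈ 0.184 A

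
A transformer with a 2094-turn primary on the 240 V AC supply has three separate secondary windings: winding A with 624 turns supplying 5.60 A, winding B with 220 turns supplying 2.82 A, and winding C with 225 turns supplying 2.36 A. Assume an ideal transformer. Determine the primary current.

V_A = 240 × 624/2094 = 71.519 V; V_B = 240 × 220/2094 = 25.215 V; V_C = 240 × 225/2094 = 25.788 V.
P_out = V_A I_A + V_B I_B + V_C I_C = 71.519×5.60 + 25.215×2.82 + 25.788×2.36 = 400.50 + 71.106 + 60.860 = 532.47 W.
Ideal ⇒ P_in = P_out, so I_p = P_out/V_p = 532.47/240 = 2.22 A.

I_p ≈ 2.22 A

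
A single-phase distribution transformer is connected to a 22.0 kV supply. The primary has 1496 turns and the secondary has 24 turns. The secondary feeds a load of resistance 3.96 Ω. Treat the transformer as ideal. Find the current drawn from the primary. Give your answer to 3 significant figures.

I_p ≈ 1.43 A

V_s = V_p × N_s/N_p = 22000 × 24/1496 = 352.94 V.
I_s = V_s/R = 352.94/3.96 = 89.127 A.
For an ideal transformer I_p N_p = I_s N_s, so I_p = 89.127 × 24/1496 = 1.43 A.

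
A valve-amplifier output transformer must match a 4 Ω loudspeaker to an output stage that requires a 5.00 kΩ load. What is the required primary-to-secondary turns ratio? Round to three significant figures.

N_p/N_s ≈ 35.4

Z_p/Z_s = (N_p/N_s)², so N_p/N_s = √(5000/4) = √1250 = 35.4.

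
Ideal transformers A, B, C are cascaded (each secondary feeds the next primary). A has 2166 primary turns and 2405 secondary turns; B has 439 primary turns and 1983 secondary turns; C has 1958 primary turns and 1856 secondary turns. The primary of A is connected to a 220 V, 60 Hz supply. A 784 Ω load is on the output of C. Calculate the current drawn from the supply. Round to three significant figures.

I_supply ≈ 6.34 A

Secondary of A: V = 220.00 × 2405/2166 = 244.28 V.
Secondary of B: V = 244.28 × 1983/439 = 1103.4 V.
Secondary of C: V = 1103.4 × 1856/1958 = 1045.9 V.
I_load = 1045.9/784 = 1.3341 A, so P_out = 1045.9 × 1.3341 = 1395.4 W.
All ideal ⇒ P_in = P_out, so I_supply = 1395.4/220 = 6.34 A.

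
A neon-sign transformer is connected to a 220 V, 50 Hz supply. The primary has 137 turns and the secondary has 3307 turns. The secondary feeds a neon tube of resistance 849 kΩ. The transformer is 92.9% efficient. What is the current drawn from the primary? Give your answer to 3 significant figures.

V_s = 220 × 3307/137 = 5310.5 V.
I_s = V_s/R = 5310.5/849000 = 0.0062550 A.
P_out = V_s I_s = 5310.5 × 0.0062550 = 33.217 W.
P_in = P_out/η = 33.217/0.929 = 35.756 W.
I_p = P_in/V_p = 35.756/220 = 0.163 A.

I_p ≈ 0.163 A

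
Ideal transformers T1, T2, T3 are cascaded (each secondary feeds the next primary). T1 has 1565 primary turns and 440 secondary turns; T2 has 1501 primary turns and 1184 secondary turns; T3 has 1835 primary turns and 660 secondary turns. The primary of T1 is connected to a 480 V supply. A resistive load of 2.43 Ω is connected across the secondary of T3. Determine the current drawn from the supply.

After T1: V = 480.00 × 440/1565 = 134.95 V.
After T2: V = 134.95 × 1184/1501 = 106.45 V.
After T3: V = 106.45 × 660/1835 = 38.288 V.
I_load = 38.288/2.43 = 15.756 A, so P_out = 38.288 × 15.756 = 603.27 W.
All ideal ⇒ P_in = P_out, so I_supply = 603.27/480 = 1.26 A.

I_supply ≈ 1.26 A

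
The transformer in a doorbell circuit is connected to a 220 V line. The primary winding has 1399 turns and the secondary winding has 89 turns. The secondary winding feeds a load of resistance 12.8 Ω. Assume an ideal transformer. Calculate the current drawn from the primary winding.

I_p ≈ 0.0696 A

V_s = V_p × N_s/N_p = 220 × 89/1399 = 13.996 V.
I_s = V_s/R = 13.996/12.8 = 1.0934 A.
For an ideal transformer I_p N_p = I_s N_s, so I_p = 1.0934 × 89/1399 = 0.0696 A.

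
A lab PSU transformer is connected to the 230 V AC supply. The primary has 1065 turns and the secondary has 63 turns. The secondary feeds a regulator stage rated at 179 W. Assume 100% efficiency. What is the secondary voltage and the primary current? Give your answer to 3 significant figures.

V_s ≈ 13.6 V, I_p ≈ 0.778 A

V_s = V_p × N_s/N_p = 230 × 63/1065 = 13.606 V.
I_s = P/V_s = 179/13.606 = 13.156 A.
I_p = I_s × N_s/N_p = 13.156 × 63/1065 = 0.778 A.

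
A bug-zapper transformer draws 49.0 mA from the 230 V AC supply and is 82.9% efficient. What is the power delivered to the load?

P_in = V_p I_p = 230 × 0.0490 = 11.270 W.
P_out = η P_in = 0.829 × 11.270 = 9.34 W.

P_out ≈ 9.34 W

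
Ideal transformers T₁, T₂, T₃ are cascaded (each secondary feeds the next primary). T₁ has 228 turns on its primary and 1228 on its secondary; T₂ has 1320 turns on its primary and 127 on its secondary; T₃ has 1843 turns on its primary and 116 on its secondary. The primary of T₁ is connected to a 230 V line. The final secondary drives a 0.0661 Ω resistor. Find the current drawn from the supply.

Secondary of T₁: V = 230.00 × 1228/228 = 1238.8 V.
Secondary of T₂: V = 1238.8 × 127/1320 = 119.18 V.
Secondary of T₃: V = 119.18 × 116/1843 = 7.5016 V.
I_load = 7.5016/0.0661 = 113.49 A, so P_out = 7.5016 × 113.49 = 851.35 W.
All ideal ⇒ P_in = P_out, so I_supply = 851.35/230 = 3.70 A.

I_supply ≈ 3.70 A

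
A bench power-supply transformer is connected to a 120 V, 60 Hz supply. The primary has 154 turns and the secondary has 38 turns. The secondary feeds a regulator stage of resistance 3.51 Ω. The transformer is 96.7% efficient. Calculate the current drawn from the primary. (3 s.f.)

I_p ≈ 2.15 A

V_s = 120 × 38/154 = 29.610 V.
I_s = V_s/R = 29.610/3.51 = 8.4360 A.
P_out = V_s I_s = 29.610 × 8.4360 = 249.79 W.
P_in = P_out/η = 249.79/0.967 = 258.32 W.
I_p = P_in/V_p = 258.32/120 = 2.15 A.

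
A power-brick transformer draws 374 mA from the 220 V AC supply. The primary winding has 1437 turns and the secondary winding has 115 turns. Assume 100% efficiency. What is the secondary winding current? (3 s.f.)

I_s ≈ 4.67 A

I_s/I_p = N_p/N_s, so I_s = 0.374 × 1437/115 = 4.67 A.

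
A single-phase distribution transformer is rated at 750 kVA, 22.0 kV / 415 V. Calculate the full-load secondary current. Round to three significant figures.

I_s ≈ 1810 A

I_s = S/V_s = 750000/415 = 1810 A.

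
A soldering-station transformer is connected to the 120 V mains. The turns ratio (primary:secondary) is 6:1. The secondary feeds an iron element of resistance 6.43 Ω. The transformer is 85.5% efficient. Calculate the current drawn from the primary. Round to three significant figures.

V_s = 120 × 1/6 = 20.000 V.
I_s = V_s/R = 20.000/6.43 = 3.1104 A.
P_out = V_s I_s = 20.000 × 3.1104 = 62.208 W.
P_in = P_out/η = 62.208/0.855 = 72.758 W.
I_p = P_in/V_p = 72.758/120 = 0.606 A.

I_p ≈ 0.606 A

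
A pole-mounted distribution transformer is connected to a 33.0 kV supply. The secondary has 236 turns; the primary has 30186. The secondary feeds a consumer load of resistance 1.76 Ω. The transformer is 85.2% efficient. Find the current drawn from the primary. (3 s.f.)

V_s = 33000 × 236/30186 = 258.00 V.
I_s = V_s/R = 258.00/1.76 = 146.59 A.
P_out = V_s I_s = 258.00 × 146.59 = 37821 W.
P_in = P_out/η = 37821/0.852 = 44390 W.
I_p = P_in/V_p = 44390/33000 = 1.35 A.

I_p ≈ 1.35 A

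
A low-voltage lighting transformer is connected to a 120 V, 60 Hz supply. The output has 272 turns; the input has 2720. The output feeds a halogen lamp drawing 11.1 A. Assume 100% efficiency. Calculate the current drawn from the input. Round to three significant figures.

For an ideal transformer I_in N_in = I_out N_out, so I_in = 11.1 × 272/2720 = 1.11 A.

I_in ≈ 1.11 A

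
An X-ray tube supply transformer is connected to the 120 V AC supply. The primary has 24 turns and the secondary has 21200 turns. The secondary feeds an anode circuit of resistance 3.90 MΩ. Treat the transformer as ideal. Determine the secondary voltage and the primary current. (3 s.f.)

V_s = V_p × N_s/N_p = 120 × 21200/24 = 106000 V.
I_s = V_s/R = 106000/(3.90×10^6) = 0.027179 A.
I_p = I_s × N_s/N_p = 0.027179 × 21200/24 = 24.0 A.

V_s ≈ 106000 V, I_p ≈ 24.0 A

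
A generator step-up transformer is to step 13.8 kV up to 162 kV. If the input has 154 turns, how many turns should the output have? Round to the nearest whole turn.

N_out = 1808 turns

N_out/N_in = V_out/V_in, so N_out = 154 × 162000/13800 = 1807.8 ≈ 1808 turns.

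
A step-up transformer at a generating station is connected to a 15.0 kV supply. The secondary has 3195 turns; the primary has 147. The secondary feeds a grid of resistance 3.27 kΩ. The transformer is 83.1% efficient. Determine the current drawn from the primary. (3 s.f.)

I_p ≈ 2610 A

V_s = 15000 × 3195/147 = 326020 V.
I_s = V_s/R = 326020/3270 = 99.700 A.
P_out = V_s I_s = 326020 × 99.700 = 3.2504×10^7 W.
P_in = P_out/η = 3.2504×10^7/0.831 = 3.9115×10^7 W.
I_p = P_in/V_p = 3.9115×10^7/15000 = 2610 A.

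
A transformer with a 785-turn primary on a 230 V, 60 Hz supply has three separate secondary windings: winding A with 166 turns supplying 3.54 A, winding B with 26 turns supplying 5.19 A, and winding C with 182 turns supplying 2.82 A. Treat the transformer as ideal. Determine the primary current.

I_p ≈ 1.57 A

V_A = 230 × 166/785 = 48.637 V; V_B = 230 × 26/785 = 7.6178 V; V_C = 230 × 182/785 = 53.325 V.
P_out = V_A I_A + V_B I_B + V_C I_C = 48.637×3.54 + 7.6178×5.19 + 53.325×2.82 = 172.17 + 39.537 + 150.38 = 362.09 W.
Ideal ⇒ P_in = P_out, so I_p = P_out/V_p = 362.09/230 = 1.57 A.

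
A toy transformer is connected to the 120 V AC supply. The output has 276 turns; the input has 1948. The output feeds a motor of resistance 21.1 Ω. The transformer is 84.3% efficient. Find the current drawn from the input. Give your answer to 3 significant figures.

I_in ≈ 0.135 A

V_out = 120 × 276/1948 = 17.002 V.
I_out = V_out/R = 17.002/21.1 = 0.80578 A.
P_out = V_out I_out = 17.002 × 0.80578 = 13.700 W.
P_in = P_out/η = 13.700/0.843 = 16.251 W.
I_in = P_in/V_in = 16.251/120 = 0.135 A.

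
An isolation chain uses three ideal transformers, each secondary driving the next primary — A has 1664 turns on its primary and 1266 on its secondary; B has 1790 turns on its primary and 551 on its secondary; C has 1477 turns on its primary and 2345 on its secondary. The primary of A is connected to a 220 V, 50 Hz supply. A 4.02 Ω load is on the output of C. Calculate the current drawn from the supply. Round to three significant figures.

I_supply ≈ 7.57 A

Secondary of A: V = 220.00 × 1266/1664 = 167.38 V.
Secondary of B: V = 167.38 × 551/1790 = 51.523 V.
Secondary of C: V = 51.523 × 2345/1477 = 81.802 V.
I_load = 81.802/4.02 = 20.349 A, so P_out = 81.802 × 20.349 = 1664.6 W.
All ideal ⇒ P_in = P_out, so I_supply = 1664.6/220 = 7.57 A.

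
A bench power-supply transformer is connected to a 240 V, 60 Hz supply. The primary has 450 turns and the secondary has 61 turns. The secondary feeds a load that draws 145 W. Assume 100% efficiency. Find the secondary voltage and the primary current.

V_s = V_p × N_s/N_p = 240 × 61/450 = 32.533 V.
I_s = P/V_s = 145/32.533 = 4.4570 A.
I_p = I_s × N_s/N_p = 4.4570 × 61/450 = 0.604 A.

V_s ≈ 32.5 V, I_p ≈ 0.604 A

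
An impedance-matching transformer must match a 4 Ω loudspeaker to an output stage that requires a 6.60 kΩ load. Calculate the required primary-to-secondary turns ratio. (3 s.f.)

N_p/N_s ≈ 40.6

Z_p/Z_s = (N_p/N_s)², so N_p/N_s = √(6600/4) = √1650 = 40.6.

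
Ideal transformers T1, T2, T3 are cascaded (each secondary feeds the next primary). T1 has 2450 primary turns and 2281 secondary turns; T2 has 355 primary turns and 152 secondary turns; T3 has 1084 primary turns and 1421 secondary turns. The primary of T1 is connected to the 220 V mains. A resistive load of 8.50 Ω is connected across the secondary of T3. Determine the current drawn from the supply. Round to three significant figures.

I_supply ≈ 7.07 A

After T1: V = 220.00 × 2281/2450 = 204.82 V.
After T2: V = 204.82 × 152/355 = 87.699 V.
After T3: V = 87.699 × 1421/1084 = 114.96 V.
I_load = 114.96/8.50 = 13.525 A, so P_out = 114.96 × 13.525 = 1554.9 W.
All ideal ⇒ P_in = P_out, so I_supply = 1554.9/220 = 7.07 A.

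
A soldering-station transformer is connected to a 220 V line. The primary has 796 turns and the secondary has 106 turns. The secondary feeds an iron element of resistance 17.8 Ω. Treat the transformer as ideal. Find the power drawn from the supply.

P ≈ 48.2 W

V_s = V_p × N_s/N_p = 220 × 106/796 = 29.296 V.
I_s = V_s/R = 29.296/17.8 = 1.6459 A.
I_p = I_s × N_s/N_p = 1.6459 × 106/796 = 0.21917 A.
P = V_p I_p = 220 × 0.21917 = 48.2 W.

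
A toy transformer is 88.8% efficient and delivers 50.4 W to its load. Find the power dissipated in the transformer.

P_in = P_out/η = 50.4/0.888 = 56.7568 W.
P_loss = P_in − P_out = 56.7568 − 50.4 = 6.36 W.

P_loss ≈ 6.36 W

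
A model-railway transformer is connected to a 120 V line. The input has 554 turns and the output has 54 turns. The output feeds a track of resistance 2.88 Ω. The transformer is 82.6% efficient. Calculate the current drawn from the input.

V_out = 120 × 54/554 = 11.697 V.
I_out = V_out/R = 11.697/2.88 = 4.0614 A.
P_out = V_out I_out = 11.697 × 4.0614 = 47.505 W.
P_in = P_out/η = 47.505/0.826 = 57.512 W.
I_in = P_in/V_in = 57.512/120 = 0.479 A.

I_in ≈ 0.479 A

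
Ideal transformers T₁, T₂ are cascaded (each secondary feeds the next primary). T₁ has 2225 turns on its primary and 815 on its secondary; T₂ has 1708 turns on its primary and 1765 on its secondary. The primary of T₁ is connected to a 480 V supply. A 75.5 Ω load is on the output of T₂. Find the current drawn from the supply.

I_supply ≈ 0.911 A

Secondary of T₁: V = 480.00 × 815/2225 = 175.82 V.
Secondary of T₂: V = 175.82 × 1765/1708 = 181.69 V.
I_load = 181.69/75.5 = 2.4065 A, so P_out = 181.69 × 2.4065 = 437.22 W.
All ideal ⇒ P_in = P_out, so I_supply = 437.22/480 = 0.911 A.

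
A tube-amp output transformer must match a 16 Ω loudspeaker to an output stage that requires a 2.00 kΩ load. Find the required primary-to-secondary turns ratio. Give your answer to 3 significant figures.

Z_p/Z_s = (N_p/N_s)², so N_p/N_s = √(2000/16) = √125 = 11.2.

N_p/N_s ≈ 11.2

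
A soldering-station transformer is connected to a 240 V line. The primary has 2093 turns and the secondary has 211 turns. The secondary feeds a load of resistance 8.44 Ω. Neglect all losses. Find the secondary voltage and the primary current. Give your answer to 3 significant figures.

V_s = V_p × N_s/N_p = 240 × 211/2093 = 24.195 V.
I_s = V_s/R = 24.195/8.44 = 2.8667 A.
I_p = I_s × N_s/N_p = 2.8667 × 211/2093 = 0.289 A.

V_s ≈ 24.2 V, I_p ≈ 0.289 A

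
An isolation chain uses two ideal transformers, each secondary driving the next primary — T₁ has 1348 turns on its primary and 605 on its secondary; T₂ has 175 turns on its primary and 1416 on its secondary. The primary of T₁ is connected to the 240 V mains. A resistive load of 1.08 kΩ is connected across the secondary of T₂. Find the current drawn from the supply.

Secondary of T₁: V = 240.00 × 605/1348 = 107.72 V.
Secondary of T₂: V = 107.72 × 1416/175 = 871.57 V.
I_load = 871.57/1080 = 0.80701 A, so P_out = 871.57 × 0.80701 = 703.36 W.
All ideal ⇒ P_in = P_out, so I_supply = 703.36/240 = 2.93 A.

I_supply ≈ 2.93 A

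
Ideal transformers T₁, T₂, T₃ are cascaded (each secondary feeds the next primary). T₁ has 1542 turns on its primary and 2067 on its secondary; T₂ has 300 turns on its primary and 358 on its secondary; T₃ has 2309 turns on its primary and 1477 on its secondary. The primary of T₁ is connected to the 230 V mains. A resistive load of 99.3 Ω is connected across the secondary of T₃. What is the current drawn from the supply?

I_supply ≈ 2.43 A

After T₁: V = 230.00 × 2067/1542 = 308.31 V.
After T₂: V = 308.31 × 358/300 = 367.91 V.
After T₃: V = 367.91 × 1477/2309 = 235.34 V.
I_load = 235.34/99.3 = 2.3700 A, so P_out = 235.34 × 2.3700 = 557.77 W.
All ideal ⇒ P_in = P_out, so I_supply = 557.77/230 = 2.43 A.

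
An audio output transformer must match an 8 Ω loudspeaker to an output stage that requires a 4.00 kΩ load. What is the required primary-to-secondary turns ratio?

N_p/N_s ≈ 22.4

Z_p/Z_s = (N_p/N_s)², so N_p/N_s = √(4000/8) = √500 = 22.4.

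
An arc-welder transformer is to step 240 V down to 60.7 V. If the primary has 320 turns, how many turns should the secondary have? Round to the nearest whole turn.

N_s/N_p = V_s/V_p, so N_s = 320 × 60.7/240 = 80.9 ≈ 81 turns.

N_s = 81 turns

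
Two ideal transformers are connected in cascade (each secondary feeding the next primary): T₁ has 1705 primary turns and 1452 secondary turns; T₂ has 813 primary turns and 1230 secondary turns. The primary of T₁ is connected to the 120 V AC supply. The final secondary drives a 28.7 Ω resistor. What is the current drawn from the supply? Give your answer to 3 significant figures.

After T₁: V = 120.00 × 1452/1705 = 102.19 V.
After T₂: V = 102.19 × 1230/813 = 154.61 V.
I_load = 154.61/28.7 = 5.3871 A, so P_out = 154.61 × 5.3871 = 832.90 W.
All ideal ⇒ P_in = P_out, so I_supply = 832.90/120 = 6.94 A.

I_supply ≈ 6.94 A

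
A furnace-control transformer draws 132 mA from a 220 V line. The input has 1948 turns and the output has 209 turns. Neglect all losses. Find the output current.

I_out/I_in = N_in/N_out, so I_out = 0.132 × 1948/209 = 1.23 A.

I_out ≈ 1.23 A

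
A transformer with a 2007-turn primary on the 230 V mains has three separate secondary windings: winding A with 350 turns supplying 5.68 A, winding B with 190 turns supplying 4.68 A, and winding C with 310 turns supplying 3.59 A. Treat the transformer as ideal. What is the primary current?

V_A = 230 × 350/2007 = 40.110 V; V_B = 230 × 190/2007 = 21.774 V; V_C = 230 × 310/2007 = 35.526 V.
P_out = V_A I_A + V_B I_B + V_C I_C = 40.110×5.68 + 21.774×4.68 + 35.526×3.59 = 227.82 + 101.90 + 127.54 = 457.26 W.
Ideal ⇒ P_in = P_out, so I_p = P_out/V_p = 457.26/230 = 1.99 A.

I_p ≈ 1.99 A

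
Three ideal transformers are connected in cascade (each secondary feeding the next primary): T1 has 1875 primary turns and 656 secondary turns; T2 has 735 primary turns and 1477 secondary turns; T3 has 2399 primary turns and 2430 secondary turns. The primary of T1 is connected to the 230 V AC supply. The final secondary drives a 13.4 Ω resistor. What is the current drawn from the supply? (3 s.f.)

I_supply ≈ 8.70 A

Secondary of T1: V = 230.00 × 656/1875 = 80.469 V.
Secondary of T2: V = 80.469 × 1477/735 = 161.71 V.
Secondary of T3: V = 161.71 × 2430/2399 = 163.79 V.
I_load = 163.79/13.4 = 12.223 A, so P_out = 163.79 × 12.223 = 2002.1 W.
All ideal ⇒ P_in = P_out, so I_supply = 2002.1/230 = 8.70 A.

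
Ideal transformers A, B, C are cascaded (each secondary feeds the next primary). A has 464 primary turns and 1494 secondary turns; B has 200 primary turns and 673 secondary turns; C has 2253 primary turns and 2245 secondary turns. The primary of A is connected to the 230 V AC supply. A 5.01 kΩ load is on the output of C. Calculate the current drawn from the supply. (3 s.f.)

I_supply ≈ 5.35 A

Secondary of A: V = 230.00 × 1494/464 = 740.56 V.
Secondary of B: V = 740.56 × 673/200 = 2492.0 V.
Secondary of C: V = 2492.0 × 2245/2253 = 2483.1 V.
I_load = 2483.1/5010 = 0.49564 A, so P_out = 2483.1 × 0.49564 = 1230.7 W.
All ideal ⇒ P_in = P_out, so I_supply = 1230.7/230 = 5.35 A.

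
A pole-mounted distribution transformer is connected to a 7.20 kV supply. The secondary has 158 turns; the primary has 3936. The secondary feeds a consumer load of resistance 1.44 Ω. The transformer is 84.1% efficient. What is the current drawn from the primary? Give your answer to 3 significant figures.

I_p ≈ 9.58 A

V_s = 7200 × 158/3936 = 289.02 V.
I_s = V_s/R = 289.02/1.44 = 200.71 A.
P_out = V_s I_s = 289.02 × 200.71 = 58010 W.
P_in = P_out/η = 58010/0.841 = 68978 W.
I_p = P_in/V_p = 68978/7200 = 9.58 A.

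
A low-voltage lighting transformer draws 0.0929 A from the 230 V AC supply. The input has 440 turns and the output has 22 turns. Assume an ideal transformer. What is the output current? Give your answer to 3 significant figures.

I_out ≈ 1.86 A

I_out/I_in = N_in/N_out, so I_out = 0.0929 × 440/22 = 1.86 A.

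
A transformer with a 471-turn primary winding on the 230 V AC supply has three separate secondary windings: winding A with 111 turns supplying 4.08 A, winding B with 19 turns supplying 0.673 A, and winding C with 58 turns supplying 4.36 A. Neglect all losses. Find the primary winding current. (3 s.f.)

I_p ≈ 1.53 A

V_A = 230 × 111/471 = 54.204 V; V_B = 230 × 19/471 = 9.2781 V; V_C = 230 × 58/471 = 28.323 V.
P_out = V_A I_A + V_B I_B + V_C I_C = 54.204×4.08 + 9.2781×0.673 + 28.323×4.36 = 221.15 + 6.2442 + 123.49 = 350.88 W.
Ideal ⇒ P_in = P_out, so I_p = P_out/V_p = 350.88/230 = 1.53 A.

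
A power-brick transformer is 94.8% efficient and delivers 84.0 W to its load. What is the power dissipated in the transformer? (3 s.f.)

P_in = P_out/η = 84.0/0.948 = 88.6076 W.
P_loss = P_in − P_out = 88.6076 − 84.0 = 4.61 W.

P_loss ≈ 4.61 W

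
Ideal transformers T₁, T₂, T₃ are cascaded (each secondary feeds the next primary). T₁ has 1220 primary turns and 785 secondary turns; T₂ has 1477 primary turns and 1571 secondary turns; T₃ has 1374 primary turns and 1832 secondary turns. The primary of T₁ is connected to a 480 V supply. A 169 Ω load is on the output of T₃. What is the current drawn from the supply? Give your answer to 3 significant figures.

After T₁: V = 480.00 × 785/1220 = 308.85 V.
After T₂: V = 308.85 × 1571/1477 = 328.51 V.
After T₃: V = 328.51 × 1832/1374 = 438.01 V.
I_load = 438.01/169 = 2.5918 A, so P_out = 438.01 × 2.5918 = 1135.2 W.
All ideal ⇒ P_in = P_out, so I_supply = 1135.2/480 = 2.37 A.

I_supply ≈ 2.37 A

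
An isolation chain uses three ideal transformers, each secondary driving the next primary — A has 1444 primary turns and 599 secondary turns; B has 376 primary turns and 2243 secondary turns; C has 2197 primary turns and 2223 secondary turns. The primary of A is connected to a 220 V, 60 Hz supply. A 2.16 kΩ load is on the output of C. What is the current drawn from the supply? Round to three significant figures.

I_supply ≈ 0.639 A

After A: V = 220.00 × 599/1444 = 91.260 V.
After B: V = 91.260 × 2243/376 = 544.41 V.
After C: V = 544.41 × 2223/2197 = 550.85 V.
I_load = 550.85/2160 = 0.25502 A, so P_out = 550.85 × 0.25502 = 140.48 W.
All ideal ⇒ P_in = P_out, so I_supply = 140.48/220 = 0.639 A.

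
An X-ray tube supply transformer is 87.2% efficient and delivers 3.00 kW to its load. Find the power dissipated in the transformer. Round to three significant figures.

P_loss ≈ 440 W

P_in = P_out/η = 3000/0.872 = 3440.37 W.
P_loss = P_in − P_out = 3440.37 − 3000 = 440 W.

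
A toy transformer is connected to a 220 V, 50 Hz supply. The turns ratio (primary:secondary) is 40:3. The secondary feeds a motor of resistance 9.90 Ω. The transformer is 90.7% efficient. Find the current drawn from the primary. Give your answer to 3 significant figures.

V_s = 220 × 3/40 = 16.500 V.
I_s = V_s/R = 16.500/9.90 = 1.6667 A.
P_out = V_s I_s = 16.500 × 1.6667 = 27.500 W.
P_in = P_out/η = 27.500/0.907 = 30.320 W.
I_p = P_in/V_p = 30.320/220 = 0.138 A.

I_p ≈ 0.138 A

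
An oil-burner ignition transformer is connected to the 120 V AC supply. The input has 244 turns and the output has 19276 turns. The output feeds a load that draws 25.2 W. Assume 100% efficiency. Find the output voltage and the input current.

V_out = V_in × N_out/N_in = 120 × 19276/244 = 9480.0 V.
I_out = P/V_out = 25.2/9480.0 = 0.0026582 A.
I_in = I_out × N_out/N_in = 0.0026582 × 19276/244 = 0.210 A.

V_out ≈ 9480 V, I_in ≈ 0.210 A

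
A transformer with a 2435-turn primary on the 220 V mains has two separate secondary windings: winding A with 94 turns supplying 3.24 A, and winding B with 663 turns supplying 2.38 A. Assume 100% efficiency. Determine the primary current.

I_p ≈ 0.773 A

V_A = 220 × 94/2435 = 8.4928 V; V_B = 220 × 663/2435 = 59.901 V.
P_out = V_A I_A + V_B I_B = 8.4928×3.24 + 59.901×2.38 = 27.517 + 142.57 = 170.08 W.
Ideal ⇒ P_in = P_out, so I_p = P_out/V_p = 170.08/220 = 0.773 A.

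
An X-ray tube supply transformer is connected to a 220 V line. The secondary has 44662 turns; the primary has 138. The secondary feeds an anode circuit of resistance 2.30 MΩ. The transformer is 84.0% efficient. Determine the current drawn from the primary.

I_p ≈ 11.9 A

V_s = 220 × 44662/138 = 71200 V.
I_s = V_s/R = 71200/(2.30×10^6) = 0.030957 A.
P_out = V_s I_s = 71200 × 0.030957 = 2204.1 W.
P_in = P_out/η = 2204.1/0.840 = 2624.0 W.
I_p = P_in/V_p = 2624.0/220 = 11.9 A.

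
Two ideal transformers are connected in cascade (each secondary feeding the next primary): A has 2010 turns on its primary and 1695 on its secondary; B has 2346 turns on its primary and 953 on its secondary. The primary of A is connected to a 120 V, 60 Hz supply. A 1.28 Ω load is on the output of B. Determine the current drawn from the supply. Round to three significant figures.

I_supply ≈ 11.0 A

Secondary of A: V = 120.00 × 1695/2010 = 101.19 V.
Secondary of B: V = 101.19 × 953/2346 = 41.107 V.
I_load = 41.107/1.28 = 32.115 A, so P_out = 41.107 × 32.115 = 1320.2 W.
All ideal ⇒ P_in = P_out, so I_supply = 1320.2/120 = 11.0 A.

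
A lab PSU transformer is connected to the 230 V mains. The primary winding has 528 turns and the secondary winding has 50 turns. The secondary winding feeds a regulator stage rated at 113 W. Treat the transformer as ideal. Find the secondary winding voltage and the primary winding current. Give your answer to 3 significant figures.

V_s = V_p × N_s/N_p = 230 × 50/528 = 21.780 V.
I_s = P/V_s = 113/21.780 = 5.1882 A.
I_p = I_s × N_s/N_p = 5.1882 × 50/528 = 0.491 A.

V_s ≈ 21.8 V, I_p ≈ 0.491 A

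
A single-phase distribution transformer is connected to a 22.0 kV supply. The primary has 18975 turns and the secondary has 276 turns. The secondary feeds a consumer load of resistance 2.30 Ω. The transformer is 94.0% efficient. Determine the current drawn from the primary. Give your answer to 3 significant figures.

I_p ≈ 2.15 A

V_s = 22000 × 276/18975 = 320.00 V.
I_s = V_s/R = 320.00/2.30 = 139.13 A.
P_out = V_s I_s = 320.00 × 139.13 = 44522 W.
P_in = P_out/η = 44522/0.940 = 47364 W.
I_p = P_in/V_p = 47364/22000 = 2.15 A.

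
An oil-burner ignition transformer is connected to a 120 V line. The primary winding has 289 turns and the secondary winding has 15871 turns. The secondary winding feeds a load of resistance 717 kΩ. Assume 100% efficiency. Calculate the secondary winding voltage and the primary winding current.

V_s ≈ 6590 V, I_p ≈ 0.505 A

V_s = V_p × N_s/N_p = 120 × 15871/289 = 6590.0 V.
I_s = V_s/R = 6590.0/717000 = 0.0091911 A.
I_p = I_s × N_s/N_p = 0.0091911 × 15871/289 = 0.505 A.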